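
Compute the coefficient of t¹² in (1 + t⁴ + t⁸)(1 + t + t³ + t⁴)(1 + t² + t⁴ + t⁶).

3

(1 + t⁴ + t⁸) has coefficients 1,0,0,0,1,0,0,0,1 for degrees 0…8.
(1 + t + t³ + t⁴) has coefficients 1,1,0,1,1,0,0,0,0,0,0,0,0 for degrees 0…12.
Finally multiplying by (1 + t² + t⁴ + t⁶), the product of all factors after the first has coefficients 1,1,1,2,2,2,2,2,1,1,1,0,0 for degrees 0…12.
[t¹²] = 1·0 + 1·1 + 1·2 = 3.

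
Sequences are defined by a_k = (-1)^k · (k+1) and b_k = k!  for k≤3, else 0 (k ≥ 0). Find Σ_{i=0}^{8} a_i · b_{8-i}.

This is [x^8] in the product of the two ordinary generating functions.
Σ = 1·0 − 2·0 + 3·0 − 4·0 + 5·0 − 6·6 + 7·2 − 8·1 + 9·1 = -21.

-21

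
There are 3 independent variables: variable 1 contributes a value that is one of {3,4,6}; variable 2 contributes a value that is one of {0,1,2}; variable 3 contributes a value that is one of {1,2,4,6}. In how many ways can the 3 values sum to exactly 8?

5

The generating function for the choices is (q^3 + q^4 + q^6)·(1 + q + q^2)·(q + q^2 + q^4 + q^6); the count is [q^8].
(q^3 + q^4 + q^6) has coefficients 0,0,0,1,1,0,1 for degrees 0…6.
(1 + q + q^2) has coefficients 1,1,1,0,0,0,0,0,0 for degrees 0…8.
Finally multiplying by (q + q^2 + q^4 + q^6), the product of all factors after the first has coefficients 0,1,2,2,2,1,2,1,1 for degrees 0…8.
[q^8] = 1·1 + 1·2 + 1·2 = 5.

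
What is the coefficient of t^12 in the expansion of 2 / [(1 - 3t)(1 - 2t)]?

3172262

Partial fractions give a closed form: a_n = (6)·3^n + (-4)·2^n.
At n = 12: a_12 = 3172262.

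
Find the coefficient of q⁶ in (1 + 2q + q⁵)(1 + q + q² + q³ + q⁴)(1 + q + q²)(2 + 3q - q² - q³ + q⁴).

(1 + 2q + q⁵) has coefficients 1,2,0,0,0,1 for degrees 0…5.
(1 + q + q² + q³ + q⁴) has coefficients 1,1,1,1,1,0,0 for degrees 0…6.
Multiplying by (1 + q + q²) gives running coefficients 1,2,3,3,3,2,1 for degrees 0…6.
Finally multiplying by (2 + 3q - q² - q³ + q⁴), the product of all factors after the first has coefficients 2,7,11,12,11,9,5 for degrees 0…6.
[q⁶] = 1·5 + 2·9 + 1·7 = 30.

30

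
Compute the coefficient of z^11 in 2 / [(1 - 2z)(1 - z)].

8190

The denominator gives the recurrence a_n = 3a_(n−1) − 2a_(n−2) for n ≥ 2; the numerator fixes a_0 = 2, a_1 = 6.
Iterating: 2, 6, 14, 30, 62, 126, 254, 510, 1022, 2046, 4094, 8190, so a_11 = 8190.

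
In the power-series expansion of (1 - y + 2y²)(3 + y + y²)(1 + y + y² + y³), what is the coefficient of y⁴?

(1 - y + 2y²) has coefficients 1,-1,2 for degrees 0…2.
(3 + y + y²) has coefficients 3,1,1,0,0 for degrees 0…4.
Finally multiplying by (1 + y + y² + y³), the product of all factors after the first has coefficients 3,4,5,5,2 for degrees 0…4.
[y⁴] = 1·2 − 1·5 + 2·5 = 7.

7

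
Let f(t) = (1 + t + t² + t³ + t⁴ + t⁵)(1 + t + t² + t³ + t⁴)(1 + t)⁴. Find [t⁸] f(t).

(1 + t + t² + t³ + t⁴ + t⁵) has coefficients 1,1,1,1,1,1 for degrees 0…5.
(1 + t + t² + t³ + t⁴) has coefficients 1,1,1,1,1,0,0,0,0 for degrees 0…8.
Finally multiplying by (1 + t)⁴, the product of all factors after the first has coefficients 1,5,11,15,16,15,11,5,1 for degrees 0…8.
[t⁸] = 1·1 + 1·5 + 1·11 + 1·15 + 1·16 + 1·15 = 63.

63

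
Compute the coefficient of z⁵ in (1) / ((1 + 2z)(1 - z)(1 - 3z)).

210

Partial fractions give a closed form: a_n = (4/15)·(-2)^n + (-1/6)·1^n + (9/10)·3^n.
At n = 5: a_5 = 210.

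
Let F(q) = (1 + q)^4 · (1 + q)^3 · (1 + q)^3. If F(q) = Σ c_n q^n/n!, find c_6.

The EGF product rule gives c_6 = Σ_{k_1+k_2+k_3=6} C(6; k_1,k_2,k_3) · ∏ g_i(k_i), where (1+q)^4 gives the falling factorial (4)_k; (1+q)^3 gives the falling factorial (3)_k; (1+q)^3 gives the falling factorial (3)_k.
g_1(k) for k = 0…6: 1, 4, 12, 24, 24, 0, 0.
g_2(k) for k = 0…6: 1, 3, 6, 6, 0, 0, 0.
g_3(k) for k = 0…6: 1, 3, 6, 6, 0, 0, 0.
First combine the last two factors: h(k) = Σ_j C(k,j)·g_2(j)·g_3(k−j) for k = 0…6: 1, 6, 30, 120, 360, 720, 720.
c_6 = Σ_k C(6,k)·g_1(k)·h(6−k) = 1·1·720 + 6·4·720 + 15·12·360 + 20·24·120 + 15·24·30 = 720 + 17280 + 64800 + 57600 + 10800 = 151200.

151200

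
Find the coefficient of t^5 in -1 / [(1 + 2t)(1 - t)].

21

Partial fractions give a closed form: a_n = (-2/3)·(-2)^n + (-1/3)·1^n.
At n = 5: a_5 = 21.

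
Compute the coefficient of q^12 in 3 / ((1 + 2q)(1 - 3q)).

Partial fractions give a closed form: a_n = (6/5)·(-2)^n + (9/5)·3^n.
At n = 12: a_12 = 961509.

961509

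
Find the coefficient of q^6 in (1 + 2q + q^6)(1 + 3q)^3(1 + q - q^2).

-53

(1 + 2q + q^6) has coefficients 1,2,0,0,0,0,1 for degrees 0…6.
(1 + 3q)^3 has coefficients 1,9,27,27,0,0,0 for degrees 0…6.
Finally multiplying by (1 + q - q^2), the product of all factors after the first has coefficients 1,10,35,45,0,-27,0 for degrees 0…6.
[q^6] = 1·0 + 2·(-27) + 1·1 = -53.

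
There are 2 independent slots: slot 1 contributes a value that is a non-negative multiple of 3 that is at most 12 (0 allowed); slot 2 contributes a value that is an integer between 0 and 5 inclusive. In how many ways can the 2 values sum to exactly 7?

2

The generating function for the choices is (1 + t^3 + t^6 + t^9 + t^12)·(1 + t + t^2 + t^3 + t^4 + t^5); the count is [t^7].
(1 + t^3 + t^6 + t^9 + t^12) has coefficients 1,0,0,1,0,0,1,0 for degrees 0…7.
(1 + t + t^2 + t^3 + t^4 + t^5) has coefficients 1,1,1,1,1,1,0,0 for degrees 0…7.
[t^7] = 1·0 + 1·1 + 1·1 = 2.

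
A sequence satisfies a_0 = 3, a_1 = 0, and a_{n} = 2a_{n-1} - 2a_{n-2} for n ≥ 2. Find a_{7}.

48

The ordinary generating function has denominator 1 - 2t + 2t^2.
Iterating the recurrence: a_0,…,a_{7} = 3, 0, -6, -12, -12, 0, 24, 48.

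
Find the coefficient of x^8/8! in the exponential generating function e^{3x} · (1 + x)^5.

2180601

The EGF product rule gives c_8 = Σ_{k_1+k_2=8} C(8; k_1,k_2) · ∏ g_i(k_i), where e^{3x} gives (3)^k; (1+x)^5 gives the falling factorial (5)_k.
g_1(k) for k = 0…8: 1, 3, 9, 27, 81, 243, 729, 2187, 6561.
g_2(k) for k = 0…8: 1, 5, 20, 60, 120, 120, 0, 0, 0.
c_8 = Σ_k C(8,k)·g_1(k)·g_2(8−k) = 56·27·120 + 70·81·120 + 56·243·60 + 28·729·20 + 8·2187·5 + 1·6561·1 = 181440 + 680400 + 816480 + 408240 + 87480 + 6561 = 2180601.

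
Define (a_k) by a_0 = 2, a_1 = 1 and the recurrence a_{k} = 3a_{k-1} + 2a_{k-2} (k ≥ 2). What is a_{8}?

13331

The ordinary generating function has denominator 1 - 3y - 2y^2.
Iterating the recurrence: a_0,…,a_{8} = 2, 1, 7, 23, 83, 295, 1051, 3743, 13331.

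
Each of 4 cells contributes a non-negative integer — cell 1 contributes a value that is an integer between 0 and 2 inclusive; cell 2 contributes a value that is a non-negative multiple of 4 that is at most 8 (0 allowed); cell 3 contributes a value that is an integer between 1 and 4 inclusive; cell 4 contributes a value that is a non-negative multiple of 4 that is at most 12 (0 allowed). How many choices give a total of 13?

9

The generating function for the choices is (1 + z + z²)·(1 + z⁴ + z⁸)·(z + z² + z³ + z⁴)·(1 + z⁴ + z⁸ + z¹²); the count is [z¹³].
(1 + z + z²) has coefficients 1,1,1 for degrees 0…2.
(1 + z⁴ + z⁸) has coefficients 1,0,0,0,1,0,0,0,1,0,0,0,0,0 for degrees 0…13.
Multiplying by (z + z² + z³ + z⁴) gives running coefficients 0,1,1,1,1,1,1,1,1,1,1,1,1,0 for degrees 0…13.
Finally multiplying by (1 + z⁴ + z⁸ + z¹²), the product of all factors after the first has coefficients 0,1,1,1,1,2,2,2,2,3,3,3,3,3 for degrees 0…13.
[z¹³] = 1·3 + 1·3 + 1·3 = 9.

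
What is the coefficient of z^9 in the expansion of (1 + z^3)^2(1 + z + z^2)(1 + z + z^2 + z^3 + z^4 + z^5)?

7

(1 + z^3)^2 has coefficients 1,0,0,2,0,0,1 for degrees 0…6.
(1 + z + z^2) has coefficients 1,1,1,0,0,0,0,0,0,0 for degrees 0…9.
Finally multiplying by (1 + z + z^2 + z^3 + z^4 + z^5), the product of all factors after the first has coefficients 1,2,3,3,3,3,2,1,0,0 for degrees 0…9.
[z^9] = 1·0 + 2·2 + 1·3 = 7.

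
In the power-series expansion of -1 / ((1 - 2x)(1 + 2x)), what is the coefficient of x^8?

Partial fractions give a closed form: a_n = (-1/2)·2^n + (-1/2)·(-2)^n.
At n = 8: a_8 = -256.

-256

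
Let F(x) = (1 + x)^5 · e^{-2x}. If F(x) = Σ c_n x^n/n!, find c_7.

-1248

The EGF product rule gives c_7 = Σ_{k_1+k_2=7} C(7; k_1,k_2) · ∏ g_i(k_i), where (1+x)^5 gives the falling factorial (5)_k; e^{-2x} gives (-2)^k.
g_1(k) for k = 0…7: 1, 5, 20, 60, 120, 120, 0, 0.
g_2(k) for k = 0…7: 1, -2, 4, -8, 16, -32, 64, -128.
c_7 = Σ_k C(7,k)·g_1(k)·g_2(7−k) = 1·1·(-128) + 7·5·64 + 21·20·(-32) + 35·60·16 + 35·120·(-8) + 21·120·4 = −128 + 2240 − 13440 + 33600 − 33600 + 10080 = -1248.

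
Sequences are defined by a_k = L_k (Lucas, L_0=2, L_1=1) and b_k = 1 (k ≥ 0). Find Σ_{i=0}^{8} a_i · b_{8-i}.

122

This is [x^8] in the product of the two ordinary generating functions.
Σ = 2·1 + 1·1 + 3·1 + 4·1 + 7·1 + 11·1 + 18·1 + 29·1 + 47·1 = 122.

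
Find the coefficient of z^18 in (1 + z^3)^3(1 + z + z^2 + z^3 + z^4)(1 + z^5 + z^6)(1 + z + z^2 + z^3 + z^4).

(1 + z^3)^3 has coefficients 1,0,0,3,0,0,3,0,0,1 for degrees 0…9.
(1 + z + z^2 + z^3 + z^4) has coefficients 1,1,1,1,1,0,0,0,0,0,0,0,0,0,0,0,0,0,0 for degrees 0…18.
Multiplying by (1 + z^5 + z^6) gives running coefficients 1,1,1,1,1,1,2,2,2,2,1,0,0,0,0,0,0,0,0 for degrees 0…18.
Finally multiplying by (1 + z + z^2 + z^3 + z^4), the product of all factors after the first has coefficients 1,2,3,4,5,5,6,7,8,9,9,7,5,3,1,0,0,0,0 for degrees 0…18.
[z^18] = 1·0 + 3·0 + 3·5 + 1·9 = 24.

24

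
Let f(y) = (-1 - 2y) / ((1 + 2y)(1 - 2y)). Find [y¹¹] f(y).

-2048

The denominator gives the recurrence a_n = 4a_(n−2) for n ≥ 2; the numerator fixes a_0 = -1, a_1 = -2.
Iterating: -1, -2, -4, -8, -16, -32, -64, -128, -256, -512, -1024, -2048, so a_11 = -2048.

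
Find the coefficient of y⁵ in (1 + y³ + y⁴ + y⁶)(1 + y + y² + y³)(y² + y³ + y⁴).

(1 + y³ + y⁴ + y⁶) has coefficients 1,0,0,1,1,0 for degrees 0…5.
(1 + y + y² + y³) has coefficients 1,1,1,1,0,0 for degrees 0…5.
Finally multiplying by (y² + y³ + y⁴), the product of all factors after the first has coefficients 0,0,1,2,3,3 for degrees 0…5.
[y⁵] = 1·3 + 1·1 + 1·0 = 4.

4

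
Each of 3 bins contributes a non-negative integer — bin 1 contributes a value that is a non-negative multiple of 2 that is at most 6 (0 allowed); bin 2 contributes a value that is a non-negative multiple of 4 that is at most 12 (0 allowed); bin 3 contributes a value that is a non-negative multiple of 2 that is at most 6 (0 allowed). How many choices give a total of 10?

8

The generating function for the choices is (1 + z² + z⁴ + z⁶)·(1 + z⁴ + z⁸ + z¹²)·(1 + z² + z⁴ + z⁶); the count is [z¹⁰].
(1 + z² + z⁴ + z⁶) has coefficients 1,0,1,0,1,0,1 for degrees 0…6.
(1 + z⁴ + z⁸ + z¹²) has coefficients 1,0,0,0,1,0,0,0,1,0,0 for degrees 0…10.
Finally multiplying by (1 + z² + z⁴ + z⁶), the product of all factors after the first has coefficients 1,0,1,0,2,0,2,0,2,0,2 for degrees 0…10.
[z¹⁰] = 1·2 + 1·2 + 1·2 + 1·2 = 8.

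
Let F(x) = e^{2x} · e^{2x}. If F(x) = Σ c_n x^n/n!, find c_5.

The EGF product rule gives c_5 = Σ_{k_1+k_2=5} C(5; k_1,k_2) · ∏ g_i(k_i), where e^{2x} gives (2)^k; e^{2x} gives (2)^k.
g_1(k) for k = 0…5: 1, 2, 4, 8, 16, 32.
g_2(k) for k = 0…5: 1, 2, 4, 8, 16, 32.
c_5 = Σ_k C(5,k)·g_1(k)·g_2(5−k) = 1·1·32 + 5·2·16 + 10·4·8 + 10·8·4 + 5·16·2 + 1·32·1 = 32 + 160 + 320 + 320 + 160 + 32 = 1024.

1024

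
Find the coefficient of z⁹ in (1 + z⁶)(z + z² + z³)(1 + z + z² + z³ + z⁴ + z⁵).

(1 + z⁶) has coefficients 1,0,0,0,0,0,1 for degrees 0…6.
(z + z² + z³) has coefficients 0,1,1,1,0,0,0,0,0,0 for degrees 0…9.
Finally multiplying by (1 + z + z² + z³ + z⁴ + z⁵), the product of all factors after the first has coefficients 0,1,2,3,3,3,3,2,1,0 for degrees 0…9.
[z⁹] = 1·0 + 1·3 = 3.

3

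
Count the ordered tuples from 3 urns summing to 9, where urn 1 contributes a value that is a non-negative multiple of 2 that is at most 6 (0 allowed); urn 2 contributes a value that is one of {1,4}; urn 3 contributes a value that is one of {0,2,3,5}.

3

The generating function for the choices is (1 + q² + q⁴ + q⁶)·(q + q⁴)·(1 + q² + q³ + q⁵); the count is [q⁹].
(1 + q² + q⁴ + q⁶) has coefficients 1,0,1,0,1,0,1 for degrees 0…6.
(q + q⁴) has coefficients 0,1,0,0,1,0,0,0,0,0 for degrees 0…9.
Finally multiplying by (1 + q² + q³ + q⁵), the product of all factors after the first has coefficients 0,1,0,1,2,0,2,1,0,1 for degrees 0…9.
[q⁹] = 1·1 + 1·1 + 1·0 + 1·1 = 3.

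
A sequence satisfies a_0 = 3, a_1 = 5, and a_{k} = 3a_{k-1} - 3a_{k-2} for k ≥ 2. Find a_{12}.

The ordinary generating function has denominator 1 - 3x + 3x^2.
Iterating the recurrence: a_0,…,a_{12} = 3, 5, 6, 3, -9, -36, -81, -135, -162, -81, 243, 972, 2187.

2187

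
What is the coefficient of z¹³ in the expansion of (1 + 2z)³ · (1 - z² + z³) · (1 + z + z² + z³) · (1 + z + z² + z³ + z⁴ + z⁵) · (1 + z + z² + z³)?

128

(1 + 2z)³ has coefficients 1,6,12,8 for degrees 0…3.
(1 - z² + z³) has coefficients 1,0,-1,1,0,0,0,0,0,0,0,0,0,0 for degrees 0…13.
Multiplying by (1 + z + z² + z³) gives running coefficients 1,1,0,1,0,0,1,0,0,0,0,0,0,0 for degrees 0…13.
Multiplying by (1 + z + z² + z³ + z⁴ + z⁵) gives running coefficients 1,2,2,3,3,3,3,2,2,1,1,1,0,0 for degrees 0…13.
Finally multiplying by (1 + z + z² + z³), the product of all factors after the first has coefficients 1,3,5,8,10,11,12,11,10,8,6,5,3,2 for degrees 0…13.
[z¹³] = 1·2 + 6·3 + 12·5 + 8·6 = 128.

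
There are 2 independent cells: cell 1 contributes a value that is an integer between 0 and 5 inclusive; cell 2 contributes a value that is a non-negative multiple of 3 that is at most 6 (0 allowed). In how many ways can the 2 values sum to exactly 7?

2

The generating function for the choices is (1 + y + y^2 + y^3 + y^4 + y^5)·(1 + y^3 + y^6); the count is [y^7].
(1 + y + y^2 + y^3 + y^4 + y^5) has coefficients 1,1,1,1,1,1 for degrees 0…5.
(1 + y^3 + y^6) has coefficients 1,0,0,1,0,0,1,0 for degrees 0…7.
[y^7] = 1·0 + 1·1 + 1·0 + 1·0 + 1·1 + 1·0 = 2.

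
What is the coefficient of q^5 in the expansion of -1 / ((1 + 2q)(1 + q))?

The denominator gives the recurrence a_n = −3a_(n−1) − 2a_(n−2) for n ≥ 2; the numerator fixes a_0 = -1, a_1 = 3.
Iterating: -1, 3, -7, 15, -31, 63, so a_5 = 63.

63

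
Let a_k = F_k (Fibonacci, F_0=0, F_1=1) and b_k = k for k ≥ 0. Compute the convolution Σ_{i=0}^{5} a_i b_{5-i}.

14

The convolution is the t^5 coefficient of A(t)B(t).
Σ = 0·5 + 1·4 + 1·3 + 2·2 + 3·1 + 5·0 = 14.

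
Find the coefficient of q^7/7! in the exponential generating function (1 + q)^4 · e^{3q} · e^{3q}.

The EGF product rule gives c_7 = Σ_{k_1+k_2+k_3=7} C(7; k_1,k_2,k_3) · ∏ g_i(k_i), where (1+q)^4 gives the falling factorial (4)_k; e^{3q} gives (3)^k; e^{3q} gives (3)^k.
g_1(k) for k = 0…7: 1, 4, 12, 24, 24, 0, 0, 0.
g_2(k) for k = 0…7: 1, 3, 9, 27, 81, 243, 729, 2187.
g_3(k) for k = 0…7: 1, 3, 9, 27, 81, 243, 729, 2187.
First combine the last two factors: h(k) = Σ_j C(k,j)·g_2(j)·g_3(k−j) for k = 0…7: 1, 6, 36, 216, 1296, 7776, 46656, 279936.
c_7 = Σ_k C(7,k)·g_1(k)·h(7−k) = 1·1·279936 + 7·4·46656 + 21·12·7776 + 35·24·1296 + 35·24·216 = 279936 + 1306368 + 1959552 + 1088640 + 181440 = 4815936.

4815936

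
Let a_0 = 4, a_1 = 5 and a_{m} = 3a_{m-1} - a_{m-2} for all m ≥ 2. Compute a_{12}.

160996

The ordinary generating function has denominator 1 - 3z + z^2.
Iterating the recurrence: a_0,…,a_{12} = 4, 5, 11, 28, 73, 191, 500, 1309, 3427, 8972, 23489, 61495, 160996.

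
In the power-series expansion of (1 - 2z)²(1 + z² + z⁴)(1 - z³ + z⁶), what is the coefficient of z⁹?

(1 - 2z)² has coefficients 1,-4,4 for degrees 0…2.
(1 + z² + z⁴) has coefficients 1,0,1,0,1,0,0,0,0,0 for degrees 0…9.
Finally multiplying by (1 - z³ + z⁶), the product of all factors after the first has coefficients 1,0,1,-1,1,-1,1,-1,1,0 for degrees 0…9.
[z⁹] = 1·0 − 4·1 + 4·(-1) = -8.

-8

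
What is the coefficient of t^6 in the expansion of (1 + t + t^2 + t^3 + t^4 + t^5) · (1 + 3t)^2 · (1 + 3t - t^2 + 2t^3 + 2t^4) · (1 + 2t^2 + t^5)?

(1 + t + t^2 + t^3 + t^4 + t^5) has coefficients 1,1,1,1,1,1 for degrees 0…5.
(1 + 3t)^2 has coefficients 1,6,9,0,0,0,0 for degrees 0…6.
Multiplying by (1 + 3t - t^2 + 2t^3 + 2t^4) gives running coefficients 1,9,26,23,5,30,18 for degrees 0…6.
Finally multiplying by (1 + 2t^2 + t^5), the product of all factors after the first has coefficients 1,9,28,41,57,77,37 for degrees 0…6.
[t^6] = 1·37 + 1·77 + 1·57 + 1·41 + 1·28 + 1·9 = 249.

249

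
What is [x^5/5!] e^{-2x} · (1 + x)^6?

-32

The EGF product rule gives c_5 = Σ_{k_1+k_2=5} C(5; k_1,k_2) · ∏ g_i(k_i), where e^{-2x} gives (-2)^k; (1+x)^6 gives the falling factorial (6)_k.
g_1(k) for k = 0…5: 1, -2, 4, -8, 16, -32.
g_2(k) for k = 0…5: 1, 6, 30, 120, 360, 720.
c_5 = Σ_k C(5,k)·g_1(k)·g_2(5−k) = 1·1·720 + 5·(-2)·360 + 10·4·120 + 10·(-8)·30 + 5·16·6 + 1·(-32)·1 = 720 − 3600 + 4800 − 2400 + 480 − 32 = -32.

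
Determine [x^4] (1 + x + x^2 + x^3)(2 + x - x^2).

(1 + x + x^2 + x^3) has coefficients 1,1,1,1 for degrees 0…3.
(2 + x - x^2) has coefficients 2,1,-1,0,0 for degrees 0…4.
[x^4] = 1·0 + 1·0 + 1·(-1) + 1·1 = 0.

0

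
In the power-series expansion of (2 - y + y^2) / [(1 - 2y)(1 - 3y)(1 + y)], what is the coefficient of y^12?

2116207

Partial fractions give a closed form: a_n = (-7/3)·2^n + (4)·3^n + (1/3)·(-1)^n.
At n = 12: a_12 = 2116207.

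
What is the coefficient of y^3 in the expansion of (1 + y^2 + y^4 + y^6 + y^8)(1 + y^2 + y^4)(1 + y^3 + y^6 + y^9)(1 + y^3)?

2

(1 + y^2 + y^4 + y^6 + y^8) has coefficients 1,0,1,0 for degrees 0…3.
(1 + y^2 + y^4) has coefficients 1,0,1,0 for degrees 0…3.
Multiplying by (1 + y^3 + y^6 + y^9) gives running coefficients 1,0,1,1 for degrees 0…3.
Finally multiplying by (1 + y^3), the product of all factors after the first has coefficients 1,0,1,2 for degrees 0…3.
[y^3] = 1·2 + 1·0 = 2.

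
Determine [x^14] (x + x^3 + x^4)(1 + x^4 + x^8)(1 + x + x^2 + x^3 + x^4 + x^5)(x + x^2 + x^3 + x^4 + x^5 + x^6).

27

(x + x^3 + x^4) has coefficients 0,1,0,1,1 for degrees 0…4.
(1 + x^4 + x^8) has coefficients 1,0,0,0,1,0,0,0,1,0,0,0,0,0,0 for degrees 0…14.
Multiplying by (1 + x + x^2 + x^3 + x^4 + x^5) gives running coefficients 1,1,1,1,2,2,1,1,2,2,1,1,1,1,0 for degrees 0…14.
Finally multiplying by (x + x^2 + x^3 + x^4 + x^5 + x^6), the product of all factors after the first has coefficients 0,1,2,3,4,6,8,8,8,9,10,9,8,8,8 for degrees 0…14.
[x^14] = 1·8 + 1·9 + 1·10 = 27.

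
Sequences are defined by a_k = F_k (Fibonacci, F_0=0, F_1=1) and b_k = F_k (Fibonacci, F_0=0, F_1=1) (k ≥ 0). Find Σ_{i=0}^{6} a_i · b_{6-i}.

Write out a_i and b_{6-i} for i = 0,…,6 and sum the products.
Σ = 0·8 + 1·5 + 1·3 + 2·2 + 3·1 + 5·1 + 8·0 = 20.

20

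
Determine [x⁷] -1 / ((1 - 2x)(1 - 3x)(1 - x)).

-9330

The denominator gives the recurrence a_n = 6a_(n−1) − 11a_(n−2) + 6a_(n−3) for n ≥ 3; the numerator fixes a_0 = -1, a_1 = -6, a_2 = -25.
Iterating: -1, -6, -25, -90, -301, -966, -3025, -9330, so a_7 = -9330.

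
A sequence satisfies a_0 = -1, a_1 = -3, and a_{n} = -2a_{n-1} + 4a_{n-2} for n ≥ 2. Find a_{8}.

The ordinary generating function has denominator 1 + 2t - 4t^2.
Iterating the recurrence: a_0,…,a_{8} = -1, -3, 2, -16, 40, -144, 448, -1472, 4736.

4736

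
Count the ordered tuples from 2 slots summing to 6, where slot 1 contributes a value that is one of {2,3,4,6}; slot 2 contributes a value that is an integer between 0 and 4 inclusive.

4

The generating function for the choices is (y^2 + y^3 + y^4 + y^6)·(1 + y + y^2 + y^3 + y^4); the count is [y^6].
(y^2 + y^3 + y^4 + y^6) has coefficients 0,0,1,1,1,0,1 for degrees 0…6.
(1 + y + y^2 + y^3 + y^4) has coefficients 1,1,1,1,1,0,0 for degrees 0…6.
[y^6] = 1·1 + 1·1 + 1·1 + 1·1 = 4.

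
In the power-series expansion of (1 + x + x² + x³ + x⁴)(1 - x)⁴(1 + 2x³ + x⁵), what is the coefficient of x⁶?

-2

(1 + x + x² + x³ + x⁴) has coefficients 1,1,1,1,1 for degrees 0…4.
(1 - x)⁴ has coefficients 1,-4,6,-4,1,0,0 for degrees 0…6.
Finally multiplying by (1 + 2x³ + x⁵), the product of all factors after the first has coefficients 1,-4,6,-2,-7,13,-12 for degrees 0…6.
[x⁶] = 1·(-12) + 1·13 + 1·(-7) + 1·(-2) + 1·6 = -2.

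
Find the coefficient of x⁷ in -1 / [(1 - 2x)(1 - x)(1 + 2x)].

-85

Partial fractions give a closed form: a_n = (-1)·2^n + (1/3)·1^n + (-1/3)·(-2)^n.
At n = 7: a_7 = -85.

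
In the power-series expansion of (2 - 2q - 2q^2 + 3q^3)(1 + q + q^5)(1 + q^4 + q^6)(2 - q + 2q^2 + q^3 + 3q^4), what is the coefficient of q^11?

(2 - 2q - 2q^2 + 3q^3) has coefficients 2,-2,-2,3 for degrees 0…3.
(1 + q + q^5) has coefficients 1,1,0,0,0,1,0,0,0,0,0,0 for degrees 0…11.
Multiplying by (1 + q^4 + q^6) gives running coefficients 1,1,0,0,1,2,1,1,0,1,0,1 for degrees 0…11.
Finally multiplying by (2 - q + 2q^2 + q^3 + 3q^4), the product of all factors after the first has coefficients 2,1,1,3,6,6,2,6,6,11,3,7 for degrees 0…11.
[q^11] = 2·7 − 2·3 − 2·11 + 3·6 = 4.

4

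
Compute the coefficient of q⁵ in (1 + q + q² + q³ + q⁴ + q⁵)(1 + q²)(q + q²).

(1 + q + q² + q³ + q⁴ + q⁵) has coefficients 1,1,1,1,1,1 for degrees 0…5.
(1 + q²) has coefficients 1,0,1,0,0,0 for degrees 0…5.
Finally multiplying by (q + q²), the product of all factors after the first has coefficients 0,1,1,1,1,0 for degrees 0…5.
[q⁵] = 1·0 + 1·1 + 1·1 + 1·1 + 1·1 + 1·0 = 4.

4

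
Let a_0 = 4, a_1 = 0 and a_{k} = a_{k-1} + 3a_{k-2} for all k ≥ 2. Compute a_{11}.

13908

The ordinary generating function has denominator 1 - z - 3z^2.
Iterating the recurrence: a_0,…,a_{11} = 4, 0, 12, 12, 48, 84, 228, 480, 1164, 2604, 6096, 13908.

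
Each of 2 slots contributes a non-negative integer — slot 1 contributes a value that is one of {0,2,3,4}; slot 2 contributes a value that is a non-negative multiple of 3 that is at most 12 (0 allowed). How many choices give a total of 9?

The generating function for the choices is (1 + y^2 + y^3 + y^4)·(1 + y^3 + y^6 + y^9 + y^12); the count is [y^9].
(1 + y^2 + y^3 + y^4) has coefficients 1,0,1,1,1 for degrees 0…4.
(1 + y^3 + y^6 + y^9 + y^12) has coefficients 1,0,0,1,0,0,1,0,0,1 for degrees 0…9.
[y^9] = 1·1 + 1·0 + 1·1 + 1·0 = 2.

2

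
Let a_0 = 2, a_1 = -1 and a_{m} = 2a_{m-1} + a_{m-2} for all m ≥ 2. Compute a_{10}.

The ordinary generating function has denominator 1 - 2q - q^2.
Iterating the recurrence: a_0,…,a_{10} = 2, -1, 0, -1, -2, -5, -12, -29, -70, -169, -408.

-408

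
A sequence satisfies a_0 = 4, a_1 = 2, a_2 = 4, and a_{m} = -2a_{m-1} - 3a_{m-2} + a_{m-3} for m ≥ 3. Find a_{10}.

The ordinary generating function has denominator 1 + 2x + 3x^2 - x^3.
Iterating the recurrence: a_0,…,a_{10} = 4, 2, 4, -10, 10, 14, -68, 104, 10, -400, 874.

874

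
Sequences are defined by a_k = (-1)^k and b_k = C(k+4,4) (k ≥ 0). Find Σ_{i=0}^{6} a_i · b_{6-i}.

Write out a_i and b_{6-i} for i = 0,…,6 and sum the products.
Σ = 1·210 − 1·126 + 1·70 − 1·35 + 1·15 − 1·5 + 1·1 = 130.

130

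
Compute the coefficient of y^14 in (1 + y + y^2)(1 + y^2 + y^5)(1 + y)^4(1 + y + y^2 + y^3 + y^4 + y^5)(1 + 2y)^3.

1305

(1 + y + y^2) has coefficients 1,1,1 for degrees 0…2.
(1 + y^2 + y^5) has coefficients 1,0,1,0,0,1,0,0,0,0,0,0,0,0,0 for degrees 0…14.
Multiplying by (1 + y)^4 gives running coefficients 1,4,7,8,7,5,5,6,4,1,0,0,0,0,0 for degrees 0…14.
Multiplying by (1 + y + y^2 + y^3 + y^4 + y^5) gives running coefficients 1,5,12,20,27,32,36,38,35,28,21,16,11,5,1 for degrees 0…14.
Finally multiplying by (1 + 2y)^3, the product of all factors after the first has coefficients 1,11,54,160,331,530,712,854,951,982,913,758,583,431,291 for degrees 0…14.
[y^14] = 1·291 + 1·431 + 1·583 = 1305.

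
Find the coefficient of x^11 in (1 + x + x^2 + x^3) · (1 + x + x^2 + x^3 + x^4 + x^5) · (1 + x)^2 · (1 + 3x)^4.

2064

(1 + x + x^2 + x^3) has coefficients 1,1,1,1 for degrees 0…3.
(1 + x + x^2 + x^3 + x^4 + x^5) has coefficients 1,1,1,1,1,1,0,0,0,0,0,0 for degrees 0…11.
Multiplying by (1 + x)^2 gives running coefficients 1,3,4,4,4,4,3,1,0,0,0,0 for degrees 0…11.
Finally multiplying by (1 + 3x)^4, the product of all factors after the first has coefficients 1,15,94,322,673,943,1023,1009,930,702,351,81 for degrees 0…11.
[x^11] = 1·81 + 1·351 + 1·702 + 1·930 = 2064.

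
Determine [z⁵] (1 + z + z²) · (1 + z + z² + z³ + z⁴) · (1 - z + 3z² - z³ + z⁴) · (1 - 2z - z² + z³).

-10

(1 + z + z²) has coefficients 1,1,1 for degrees 0…2.
(1 + z + z² + z³ + z⁴) has coefficients 1,1,1,1,1,0 for degrees 0…5.
Multiplying by (1 - z + 3z² - z³ + z⁴) gives running coefficients 1,0,3,2,3,2 for degrees 0…5.
Finally multiplying by (1 - 2z - z² + z³), the product of all factors after the first has coefficients 1,-2,2,-3,-4,-3 for degrees 0…5.
[z⁵] = 1·(-3) + 1·(-4) + 1·(-3) = -10.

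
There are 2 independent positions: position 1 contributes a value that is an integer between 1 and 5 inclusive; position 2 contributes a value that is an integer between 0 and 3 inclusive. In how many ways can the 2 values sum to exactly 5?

4

The generating function for the choices is (t + t^2 + t^3 + t^4 + t^5)·(1 + t + t^2 + t^3); the count is [t^5].
(t + t^2 + t^3 + t^4 + t^5) has coefficients 0,1,1,1,1,1 for degrees 0…5.
(1 + t + t^2 + t^3) has coefficients 1,1,1,1,0,0 for degrees 0…5.
[t^5] = 1·0 + 1·1 + 1·1 + 1·1 + 1·1 = 4.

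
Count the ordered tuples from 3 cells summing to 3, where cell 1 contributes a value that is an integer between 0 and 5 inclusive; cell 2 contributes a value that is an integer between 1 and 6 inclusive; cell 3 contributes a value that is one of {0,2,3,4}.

The generating function for the choices is (1 + z + z^2 + z^3 + z^4 + z^5)·(z + z^2 + z^3 + z^4 + z^5 + z^6)·(1 + z^2 + z^3 + z^4); the count is [z^3].
(1 + z + z^2 + z^3 + z^4 + z^5) has coefficients 1,1,1,1 for degrees 0…3.
(z + z^2 + z^3 + z^4 + z^5 + z^6) has coefficients 0,1,1,1 for degrees 0…3.
Finally multiplying by (1 + z^2 + z^3 + z^4), the product of all factors after the first has coefficients 0,1,1,2 for degrees 0…3.
[z^3] = 1·2 + 1·1 + 1·1 + 1·0 = 4.

4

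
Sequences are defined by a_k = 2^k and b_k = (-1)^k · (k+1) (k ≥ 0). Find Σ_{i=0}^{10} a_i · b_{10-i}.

459

Write out a_i and b_{10-i} for i = 0,…,10 and sum the products.
Σ = 1·11 + 2·(-10) + 4·9 + 8·(-8) + 16·7 + 32·(-6) + 64·5 + 128·(-4) + 256·3 + 512·(-2) + 1024·1 = 459.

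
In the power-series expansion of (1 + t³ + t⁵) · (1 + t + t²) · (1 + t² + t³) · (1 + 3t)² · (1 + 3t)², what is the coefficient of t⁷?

(1 + t³ + t⁵) has coefficients 1,0,0,1,0,1 for degrees 0…5.
(1 + t + t²) has coefficients 1,1,1,0,0,0,0,0 for degrees 0…7.
Multiplying by (1 + t² + t³) gives running coefficients 1,1,2,2,2,1,0,0 for degrees 0…7.
Multiplying by (1 + 3t)² gives running coefficients 1,7,17,23,32,31,24,9 for degrees 0…7.
Finally multiplying by (1 + 3t)², the product of all factors after the first has coefficients 1,13,68,188,323,430,498,432 for degrees 0…7.
[t⁷] = 1·432 + 1·323 + 1·68 = 823.

823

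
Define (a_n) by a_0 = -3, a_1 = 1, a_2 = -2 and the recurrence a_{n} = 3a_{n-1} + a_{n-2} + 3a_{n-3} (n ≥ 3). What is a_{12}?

The ordinary generating function has denominator 1 - 3x - x^2 - 3x^3.
Iterating the recurrence: a_0,…,a_{12} = -3, 1, -2, -14, -41, -143, -512, -1802, -6347, -22379, -78890, -278090, -980297.

-980297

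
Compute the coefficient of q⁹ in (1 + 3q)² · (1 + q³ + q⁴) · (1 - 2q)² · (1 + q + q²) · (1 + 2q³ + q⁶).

54

(1 + 3q)² has coefficients 1,6,9 for degrees 0…2.
(1 + q³ + q⁴) has coefficients 1,0,0,1,1,0,0,0,0,0 for degrees 0…9.
Multiplying by (1 - 2q)² gives running coefficients 1,-4,4,1,-3,0,4,0,0,0 for degrees 0…9.
Multiplying by (1 + q + q²) gives running coefficients 1,-3,1,1,2,-2,1,4,4,0 for degrees 0…9.
Finally multiplying by (1 + 2q³ + q⁶), the product of all factors after the first has coefficients 1,-3,1,3,-4,0,4,5,1,3 for degrees 0…9.
[q⁹] = 1·3 + 6·1 + 9·5 = 54.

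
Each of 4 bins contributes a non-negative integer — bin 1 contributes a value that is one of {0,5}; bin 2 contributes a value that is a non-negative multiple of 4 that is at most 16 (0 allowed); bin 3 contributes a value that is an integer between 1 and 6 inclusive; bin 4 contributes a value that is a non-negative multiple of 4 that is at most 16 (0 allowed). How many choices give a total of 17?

The generating function for the choices is (1 + x⁵)·(1 + x⁴ + x⁸ + x¹² + x¹⁶)·(x + x² + x³ + x⁴ + x⁵ + x⁶)·(1 + x⁴ + x⁸ + x¹² + x¹⁶); the count is [x¹⁷].
(1 + x⁵) has coefficients 1,0,0,0,0,1 for degrees 0…5.
(1 + x⁴ + x⁸ + x¹² + x¹⁶) has coefficients 1,0,0,0,1,0,0,0,1,0,0,0,1,0,0,0,1,0 for degrees 0…17.
Multiplying by (x + x² + x³ + x⁴ + x⁵ + x⁶) gives running coefficients 0,1,1,1,1,2,2,1,1,2,2,1,1,2,2,1,1,2 for degrees 0…17.
Finally multiplying by (1 + x⁴ + x⁸ + x¹² + x¹⁶), the product of all factors after the first has coefficients 0,1,1,1,1,3,3,2,2,5,5,3,3,7,7,4,4,9 for degrees 0…17.
[x¹⁷] = 1·9 + 1·3 = 12.

12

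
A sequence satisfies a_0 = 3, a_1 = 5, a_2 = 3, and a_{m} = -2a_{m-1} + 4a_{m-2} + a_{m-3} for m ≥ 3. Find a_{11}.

89809

The ordinary generating function has denominator 1 + 2y - 4y^2 - y^3.
Iterating the recurrence: a_0,…,a_{11} = 3, 5, 3, 17, -17, 105, -261, 925, -2789, 9017, -28265, 89809.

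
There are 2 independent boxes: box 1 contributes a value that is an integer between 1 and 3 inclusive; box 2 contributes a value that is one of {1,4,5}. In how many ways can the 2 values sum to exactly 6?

The generating function for the choices is (z + z^2 + z^3)·(z + z^4 + z^5); the count is [z^6].
(z + z^2 + z^3) has coefficients 0,1,1,1 for degrees 0…3.
(z + z^4 + z^5) has coefficients 0,1,0,0,1,1,0 for degrees 0…6.
[z^6] = 1·1 + 1·1 + 1·0 = 2.

2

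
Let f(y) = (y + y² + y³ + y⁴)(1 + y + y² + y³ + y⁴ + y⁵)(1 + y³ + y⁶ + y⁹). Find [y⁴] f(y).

5

(y + y² + y³ + y⁴) has coefficients 0,1,1,1,1 for degrees 0…4.
(1 + y + y² + y³ + y⁴ + y⁵) has coefficients 1,1,1,1,1 for degrees 0…4.
Finally multiplying by (1 + y³ + y⁶ + y⁹), the product of all factors after the first has coefficients 1,1,1,2,2 for degrees 0…4.
[y⁴] = 1·2 + 1·1 + 1·1 + 1·1 = 5.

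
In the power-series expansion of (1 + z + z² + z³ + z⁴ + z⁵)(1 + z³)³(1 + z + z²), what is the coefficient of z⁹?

16

(1 + z + z² + z³ + z⁴ + z⁵) has coefficients 1,1,1,1,1,1 for degrees 0…5.
(1 + z³)³ has coefficients 1,0,0,3,0,0,3,0,0,1 for degrees 0…9.
Finally multiplying by (1 + z + z²), the product of all factors after the first has coefficients 1,1,1,3,3,3,3,3,3,1 for degrees 0…9.
[z⁹] = 1·1 + 1·3 + 1·3 + 1·3 + 1·3 + 1·3 = 16.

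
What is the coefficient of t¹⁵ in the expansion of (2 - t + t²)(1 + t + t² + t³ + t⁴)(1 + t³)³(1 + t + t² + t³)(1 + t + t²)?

33

(2 - t + t²) has coefficients 2,-1,1 for degrees 0…2.
(1 + t + t² + t³ + t⁴) has coefficients 1,1,1,1,1,0,0,0,0,0,0,0,0,0,0,0 for degrees 0…15.
Multiplying by (1 + t³)³ gives running coefficients 1,1,1,4,4,3,6,6,3,4,4,1,1,1,0,0 for degrees 0…15.
Multiplying by (1 + t + t² + t³) gives running coefficients 1,2,3,7,10,12,17,19,18,19,17,12,10,7,3,2 for degrees 0…15.
Finally multiplying by (1 + t + t²), the product of all factors after the first has coefficients 1,3,6,12,20,29,39,48,54,56,54,48,39,29,20,12 for degrees 0…15.
[t¹⁵] = 2·12 − 1·20 + 1·29 = 33.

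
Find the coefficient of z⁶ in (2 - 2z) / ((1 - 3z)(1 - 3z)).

The denominator gives the recurrence a_n = 6a_(n−1) − 9a_(n−2) for n ≥ 2; the numerator fixes a_0 = 2, a_1 = 10.
Iterating: 2, 10, 42, 162, 594, 2106, 7290, so a_6 = 7290.

7290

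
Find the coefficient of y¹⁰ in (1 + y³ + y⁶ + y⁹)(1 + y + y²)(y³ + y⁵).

2

(1 + y³ + y⁶ + y⁹) has coefficients 1,0,0,1,0,0,1,0,0,1 for degrees 0…9.
(1 + y + y²) has coefficients 1,1,1,0,0,0,0,0,0,0,0 for degrees 0…10.
Finally multiplying by (y³ + y⁵), the product of all factors after the first has coefficients 0,0,0,1,1,2,1,1,0,0,0 for degrees 0…10.
[y¹⁰] = 1·0 + 1·1 + 1·1 + 1·0 = 2.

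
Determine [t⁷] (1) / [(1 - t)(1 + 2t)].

The denominator gives the recurrence a_n = −a_(n−1) + 2a_(n−2) for n ≥ 3; the numerator fixes a_0 = 1, a_1 = -1, a_2 = 3.
Iterating: 1, -1, 3, -5, 11, -21, 43, -85, so a_7 = -85.

-85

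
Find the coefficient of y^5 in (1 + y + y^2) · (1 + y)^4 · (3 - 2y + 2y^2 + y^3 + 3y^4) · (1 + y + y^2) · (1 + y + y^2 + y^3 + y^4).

(1 + y + y^2) has coefficients 1,1,1 for degrees 0…2.
(1 + y)^4 has coefficients 1,4,6,4,1,0 for degrees 0…5.
Multiplying by (3 - 2y + 2y^2 + y^3 + 3y^4) gives running coefficients 3,10,12,9,14,24 for degrees 0…5.
Multiplying by (1 + y + y^2) gives running coefficients 3,13,25,31,35,47 for degrees 0…5.
Finally multiplying by (1 + y + y^2 + y^3 + y^4), the product of all factors after the first has coefficients 3,16,41,72,107,151 for degrees 0…5.
[y^5] = 1·151 + 1·107 + 1·72 = 330.

330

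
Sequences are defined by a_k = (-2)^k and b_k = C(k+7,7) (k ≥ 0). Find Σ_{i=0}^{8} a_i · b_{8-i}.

3075

This is [x^8] in the product of the two ordinary generating functions.
Σ = 1·6435 − 2·3432 + 4·1716 − 8·792 + 16·330 − 32·120 + 64·36 − 128·8 + 256·1 = 3075.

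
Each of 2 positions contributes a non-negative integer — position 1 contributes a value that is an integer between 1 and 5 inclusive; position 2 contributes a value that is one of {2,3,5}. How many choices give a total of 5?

The generating function for the choices is (q + q^2 + q^3 + q^4 + q^5)·(q^2 + q^3 + q^5); the count is [q^5].
(q + q^2 + q^3 + q^4 + q^5) has coefficients 0,1,1,1,1,1 for degrees 0…5.
(q^2 + q^3 + q^5) has coefficients 0,0,1,1,0,1 for degrees 0…5.
[q^5] = 1·0 + 1·1 + 1·1 + 1·0 + 1·0 = 2.

2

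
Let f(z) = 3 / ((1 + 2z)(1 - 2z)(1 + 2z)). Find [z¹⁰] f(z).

18432

The denominator gives the recurrence a_n = −2a_(n−1) + 4a_(n−2) + 8a_(n−3) for n ≥ 3; the numerator fixes a_0 = 3, a_1 = -6, a_2 = 24.
Iterating: 3, -6, 24, -48, 144, -288, 768, -1536, 3840, -7680, 18432, so a_10 = 18432.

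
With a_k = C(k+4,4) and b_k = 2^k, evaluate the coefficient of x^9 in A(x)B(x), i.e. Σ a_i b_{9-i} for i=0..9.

Write out a_i and b_{9-i} for i = 0,…,9 and sum the products.
Σ = 1·512 + 5·256 + 15·128 + 35·64 + 70·32 + 126·16 + 210·8 + 330·4 + 495·2 + 715·1 = 14913.

14913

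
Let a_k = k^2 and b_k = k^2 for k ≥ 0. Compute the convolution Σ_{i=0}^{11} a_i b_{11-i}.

5368

Write out a_i and b_{11-i} for i = 0,…,11 and sum the products.
Σ = 0·121 + 1·100 + 4·81 + 9·64 + 16·49 + 25·36 + 36·25 + 49·16 + 64·9 + 81·4 + 100·1 + 121·0 = 5368.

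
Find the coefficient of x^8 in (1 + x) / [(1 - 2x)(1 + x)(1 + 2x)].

256

The denominator gives the recurrence a_n = −a_(n−1) + 4a_(n−2) + 4a_(n−3) for n ≥ 3; the numerator fixes a_0 = 1, a_1 = 0, a_2 = 4.
Iterating: 1, 0, 4, 0, 16, 0, 64, 0, 256, so a_8 = 256.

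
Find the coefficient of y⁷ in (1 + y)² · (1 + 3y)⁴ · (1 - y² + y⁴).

(1 + y)² has coefficients 1,2,1 for degrees 0…2.
(1 + 3y)⁴ has coefficients 1,12,54,108,81,0,0,0 for degrees 0…7.
Finally multiplying by (1 - y² + y⁴), the product of all factors after the first has coefficients 1,12,53,96,28,-96,-27,108 for degrees 0…7.
[y⁷] = 1·108 + 2·(-27) + 1·(-96) = -42.

-42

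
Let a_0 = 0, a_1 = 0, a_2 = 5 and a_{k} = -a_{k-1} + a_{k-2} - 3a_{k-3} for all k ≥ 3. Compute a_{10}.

1145

The ordinary generating function has denominator 1 + x - x^2 + 3x^3.
Iterating the recurrence: a_0,…,a_{10} = 0, 0, 5, -5, 10, -30, 55, -115, 260, -540, 1145.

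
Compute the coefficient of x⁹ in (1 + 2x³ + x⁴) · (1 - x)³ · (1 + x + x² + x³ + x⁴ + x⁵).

(1 + 2x³ + x⁴) has coefficients 1,0,0,2,1 for degrees 0…4.
(1 - x)³ has coefficients 1,-3,3,-1,0,0,0,0,0,0 for degrees 0…9.
Finally multiplying by (1 + x + x² + x³ + x⁴ + x⁵), the product of all factors after the first has coefficients 1,-2,1,0,0,0,-1,2,-1,0 for degrees 0…9.
[x⁹] = 1·0 + 2·(-1) + 1·0 = -2.

-2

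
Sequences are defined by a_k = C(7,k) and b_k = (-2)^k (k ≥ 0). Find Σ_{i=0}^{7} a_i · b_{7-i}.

-1

The convolution is the x^7 coefficient of A(x)B(x).
Σ = 1·(-128) + 7·64 + 21·(-32) + 35·16 + 35·(-8) + 21·4 + 7·(-2) + 1·1 = -1.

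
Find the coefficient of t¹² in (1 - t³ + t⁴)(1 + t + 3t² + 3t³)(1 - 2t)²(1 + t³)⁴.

73

(1 - t³ + t⁴) has coefficients 1,0,0,-1,1 for degrees 0…4.
(1 + t + 3t² + 3t³) has coefficients 1,1,3,3,0,0,0,0,0,0,0,0,0 for degrees 0…12.
Multiplying by (1 - 2t)² gives running coefficients 1,-3,3,-5,0,12,0,0,0,0,0,0,0 for degrees 0…12.
Finally multiplying by (1 + t³)⁴, the product of all factors after the first has coefficients 1,-3,3,-1,-12,24,-14,-18,66,-26,-12,84,-19 for degrees 0…12.
[t¹²] = 1·(-19) − 1·(-26) + 1·66 = 73.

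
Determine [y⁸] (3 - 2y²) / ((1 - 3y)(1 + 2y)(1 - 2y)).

32293

Partial fractions give a closed form: a_n = (5)·3^n + (1/2)·(-2)^n + (-5/2)·2^n.
At n = 8: a_8 = 32293.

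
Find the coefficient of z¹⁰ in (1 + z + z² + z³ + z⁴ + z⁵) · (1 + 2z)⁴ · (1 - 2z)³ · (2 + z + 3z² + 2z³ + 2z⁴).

-532

(1 + z + z² + z³ + z⁴ + z⁵) has coefficients 1,1,1,1,1,1 for degrees 0…5.
(1 + 2z)⁴ has coefficients 1,8,24,32,16,0,0,0,0,0,0 for degrees 0…10.
Multiplying by (1 - 2z)³ gives running coefficients 1,2,-12,-24,48,96,-64,-128,0,0,0 for degrees 0…10.
Finally multiplying by (2 + z + 3z² + 2z³ + 2z⁴), the product of all factors after the first has coefficients 2,5,-19,-52,42,148,40,16,-32,-320,-384 for degrees 0…10.
[z¹⁰] = 1·(-384) + 1·(-320) + 1·(-32) + 1·16 + 1·40 + 1·148 = -532.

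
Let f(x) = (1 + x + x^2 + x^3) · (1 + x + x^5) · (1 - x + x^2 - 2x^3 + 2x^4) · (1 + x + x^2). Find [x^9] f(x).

(1 + x + x^2 + x^3) has coefficients 1,1,1,1 for degrees 0…3.
(1 + x + x^5) has coefficients 1,1,0,0,0,1,0,0,0,0 for degrees 0…9.
Multiplying by (1 - x + x^2 - 2x^3 + 2x^4) gives running coefficients 1,0,0,-1,0,3,-1,1,-2,2 for degrees 0…9.
Finally multiplying by (1 + x + x^2), the product of all factors after the first has coefficients 1,1,1,-1,-1,2,2,3,-2,1 for degrees 0…9.
[x^9] = 1·1 + 1·(-2) + 1·3 + 1·2 = 4.

4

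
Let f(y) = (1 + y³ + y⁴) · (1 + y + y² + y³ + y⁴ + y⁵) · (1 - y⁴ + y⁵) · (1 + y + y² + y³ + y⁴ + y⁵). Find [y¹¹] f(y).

(1 + y³ + y⁴) has coefficients 1,0,0,1,1 for degrees 0…4.
(1 + y + y² + y³ + y⁴ + y⁵) has coefficients 1,1,1,1,1,1,0,0,0,0,0,0 for degrees 0…11.
Multiplying by (1 - y⁴ + y⁵) gives running coefficients 1,1,1,1,0,1,0,0,0,0,1,0 for degrees 0…11.
Finally multiplying by (1 + y + y² + y³ + y⁴ + y⁵), the product of all factors after the first has coefficients 1,2,3,4,4,5,4,3,2,1,2,1 for degrees 0…11.
[y¹¹] = 1·1 + 1·2 + 1·3 = 6.

6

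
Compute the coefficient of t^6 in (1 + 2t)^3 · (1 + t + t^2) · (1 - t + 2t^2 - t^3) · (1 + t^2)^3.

124

(1 + 2t)^3 has coefficients 1,6,12,8 for degrees 0…3.
(1 + t + t^2) has coefficients 1,1,1,0,0,0,0 for degrees 0…6.
Multiplying by (1 - t + 2t^2 - t^3) gives running coefficients 1,0,2,0,1,-1,0 for degrees 0…6.
Finally multiplying by (1 + t^2)^3, the product of all factors after the first has coefficients 1,0,5,0,10,-1,10 for degrees 0…6.
[t^6] = 1·10 + 6·(-1) + 12·10 + 8·0 = 124.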